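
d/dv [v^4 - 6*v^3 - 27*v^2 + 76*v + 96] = 4*v^3 - 18*v^2 - 54*v + 76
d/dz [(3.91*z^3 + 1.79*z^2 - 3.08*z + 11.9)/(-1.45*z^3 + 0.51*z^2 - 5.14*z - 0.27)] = (-3.5527136788005e-15*z^5 + 4.5896*z^4 - 49.1268*z^3 + 40.9681*z^2 - 13.1046*z + 61.9976)/(2.1025*z^6 - 1.479*z^5 + 15.1661*z^4 - 4.4598*z^3 + 26.1442*z^2 + 2.7756*z + 0.0729)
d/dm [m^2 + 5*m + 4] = 2*m + 5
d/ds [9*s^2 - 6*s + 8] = 18*s - 6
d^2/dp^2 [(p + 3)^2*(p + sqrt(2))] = 6*p + 2*sqrt(2) + 12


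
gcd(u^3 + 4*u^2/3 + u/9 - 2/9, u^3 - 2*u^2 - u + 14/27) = u^2 + u/3 - 2/9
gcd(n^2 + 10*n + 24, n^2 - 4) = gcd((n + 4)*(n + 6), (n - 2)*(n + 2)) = 1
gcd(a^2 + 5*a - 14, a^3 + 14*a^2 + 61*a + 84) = a + 7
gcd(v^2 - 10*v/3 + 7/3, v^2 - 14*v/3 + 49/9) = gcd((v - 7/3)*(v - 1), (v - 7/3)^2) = v - 7/3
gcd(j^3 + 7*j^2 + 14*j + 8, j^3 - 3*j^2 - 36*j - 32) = j^2 + 5*j + 4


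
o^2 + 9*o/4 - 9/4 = (o - 3/4)*(o + 3)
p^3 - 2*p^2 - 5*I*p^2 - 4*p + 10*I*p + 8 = (p - 2)*(p - 4*I)*(p - I)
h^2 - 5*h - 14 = (h - 7)*(h + 2)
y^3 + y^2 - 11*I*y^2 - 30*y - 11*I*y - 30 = (y + 1)*(y - 6*I)*(y - 5*I)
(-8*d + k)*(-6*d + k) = 48*d^2 - 14*d*k + k^2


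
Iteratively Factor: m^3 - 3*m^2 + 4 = (m + 1)*(m^2 - 4*m + 4) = (m - 2)*(m + 1)*(m - 2)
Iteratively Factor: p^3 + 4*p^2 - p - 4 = (p + 1)*(p^2 + 3*p - 4) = (p + 1)*(p + 4)*(p - 1)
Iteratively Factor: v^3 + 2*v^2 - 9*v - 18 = (v + 3)*(v^2 - v - 6) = (v + 2)*(v + 3)*(v - 3)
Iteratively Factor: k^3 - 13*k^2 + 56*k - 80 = (k - 5)*(k^2 - 8*k + 16) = (k - 5)*(k - 4)*(k - 4)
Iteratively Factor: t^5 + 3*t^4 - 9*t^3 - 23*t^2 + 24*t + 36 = (t - 2)*(t^4 + 5*t^3 + t^2 - 21*t - 18) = (t - 2)*(t + 3)*(t^3 + 2*t^2 - 5*t - 6) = (t - 2)*(t + 1)*(t + 3)*(t^2 + t - 6) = (t - 2)*(t + 1)*(t + 3)^2*(t - 2)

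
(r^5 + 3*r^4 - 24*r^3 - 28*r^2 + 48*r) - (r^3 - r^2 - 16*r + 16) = r^5 + 3*r^4 - 25*r^3 - 27*r^2 + 64*r - 16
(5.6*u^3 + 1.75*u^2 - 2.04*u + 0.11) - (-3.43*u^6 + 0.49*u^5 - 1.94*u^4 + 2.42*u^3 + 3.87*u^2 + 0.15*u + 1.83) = 3.43*u^6 - 0.49*u^5 + 1.94*u^4 + 3.18*u^3 - 2.12*u^2 - 2.19*u - 1.72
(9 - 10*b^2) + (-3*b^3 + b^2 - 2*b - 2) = -3*b^3 - 9*b^2 - 2*b + 7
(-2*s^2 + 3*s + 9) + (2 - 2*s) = -2*s^2 + s + 11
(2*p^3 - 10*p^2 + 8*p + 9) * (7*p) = 14*p^4 - 70*p^3 + 56*p^2 + 63*p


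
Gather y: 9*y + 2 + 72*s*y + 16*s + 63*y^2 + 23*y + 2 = 16*s + 63*y^2 + y*(72*s + 32) + 4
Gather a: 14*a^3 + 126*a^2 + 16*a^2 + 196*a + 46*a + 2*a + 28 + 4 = 14*a^3 + 142*a^2 + 244*a + 32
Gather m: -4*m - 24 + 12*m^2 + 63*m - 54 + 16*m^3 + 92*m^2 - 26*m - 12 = 16*m^3 + 104*m^2 + 33*m - 90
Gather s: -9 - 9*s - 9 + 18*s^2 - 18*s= 18*s^2 - 27*s - 18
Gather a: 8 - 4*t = 8 - 4*t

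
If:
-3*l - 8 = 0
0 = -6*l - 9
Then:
No Solution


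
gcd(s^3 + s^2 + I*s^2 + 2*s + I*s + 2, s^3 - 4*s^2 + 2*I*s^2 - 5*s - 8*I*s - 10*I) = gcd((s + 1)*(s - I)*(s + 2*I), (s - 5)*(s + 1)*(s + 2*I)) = s^2 + s*(1 + 2*I) + 2*I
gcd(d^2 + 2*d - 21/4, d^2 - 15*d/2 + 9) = d - 3/2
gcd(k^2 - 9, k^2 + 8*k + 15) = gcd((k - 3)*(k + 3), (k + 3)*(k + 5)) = k + 3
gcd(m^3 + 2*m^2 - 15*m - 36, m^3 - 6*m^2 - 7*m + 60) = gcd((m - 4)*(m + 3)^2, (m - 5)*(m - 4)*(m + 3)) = m^2 - m - 12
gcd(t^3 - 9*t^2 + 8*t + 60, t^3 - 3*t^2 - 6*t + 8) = t + 2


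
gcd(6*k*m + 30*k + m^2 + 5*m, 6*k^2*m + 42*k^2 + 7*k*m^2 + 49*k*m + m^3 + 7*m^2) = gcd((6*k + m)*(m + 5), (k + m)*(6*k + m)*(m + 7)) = 6*k + m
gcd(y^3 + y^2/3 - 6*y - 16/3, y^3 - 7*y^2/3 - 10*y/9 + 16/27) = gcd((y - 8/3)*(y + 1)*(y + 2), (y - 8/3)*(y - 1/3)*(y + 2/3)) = y - 8/3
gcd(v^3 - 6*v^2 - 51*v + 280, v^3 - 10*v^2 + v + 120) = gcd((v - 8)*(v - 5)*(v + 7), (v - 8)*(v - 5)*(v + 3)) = v^2 - 13*v + 40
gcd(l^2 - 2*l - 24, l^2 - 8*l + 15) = 1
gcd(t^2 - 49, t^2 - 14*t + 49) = t - 7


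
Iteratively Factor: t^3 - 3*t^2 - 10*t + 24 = (t - 2)*(t^2 - t - 12) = (t - 2)*(t + 3)*(t - 4)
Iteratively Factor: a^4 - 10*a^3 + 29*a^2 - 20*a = (a - 5)*(a^3 - 5*a^2 + 4*a) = (a - 5)*(a - 4)*(a^2 - a) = a*(a - 5)*(a - 4)*(a - 1)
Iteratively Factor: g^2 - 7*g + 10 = (g - 2)*(g - 5)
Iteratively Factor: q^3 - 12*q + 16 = (q - 2)*(q^2 + 2*q - 8) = (q - 2)^2*(q + 4)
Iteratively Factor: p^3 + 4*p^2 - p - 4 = (p + 4)*(p^2 - 1) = (p + 1)*(p + 4)*(p - 1)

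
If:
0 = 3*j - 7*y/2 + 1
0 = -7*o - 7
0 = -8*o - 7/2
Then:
No Solution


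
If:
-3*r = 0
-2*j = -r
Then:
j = 0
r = 0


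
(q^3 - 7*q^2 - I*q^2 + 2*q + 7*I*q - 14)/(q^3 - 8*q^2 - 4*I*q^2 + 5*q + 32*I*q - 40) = (q^2 - q*(7 + 2*I) + 14*I)/(q^2 - q*(8 + 5*I) + 40*I)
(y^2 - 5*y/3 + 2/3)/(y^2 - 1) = (y - 2/3)/(y + 1)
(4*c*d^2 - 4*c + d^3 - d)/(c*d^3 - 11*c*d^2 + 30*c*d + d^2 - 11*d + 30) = (4*c*d^2 - 4*c + d^3 - d)/(c*d^3 - 11*c*d^2 + 30*c*d + d^2 - 11*d + 30)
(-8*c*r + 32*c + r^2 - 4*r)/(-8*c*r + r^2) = (r - 4)/r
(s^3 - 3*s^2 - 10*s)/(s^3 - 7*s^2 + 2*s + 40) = s/(s - 4)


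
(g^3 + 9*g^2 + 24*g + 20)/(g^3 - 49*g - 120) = (g^2 + 4*g + 4)/(g^2 - 5*g - 24)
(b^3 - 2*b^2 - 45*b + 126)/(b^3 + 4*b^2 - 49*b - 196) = (b^2 - 9*b + 18)/(b^2 - 3*b - 28)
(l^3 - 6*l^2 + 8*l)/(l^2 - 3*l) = (l^2 - 6*l + 8)/(l - 3)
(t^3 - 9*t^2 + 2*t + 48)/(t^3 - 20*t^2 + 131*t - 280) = (t^2 - t - 6)/(t^2 - 12*t + 35)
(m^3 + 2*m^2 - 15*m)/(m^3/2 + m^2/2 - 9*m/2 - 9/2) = 2*m*(m + 5)/(m^2 + 4*m + 3)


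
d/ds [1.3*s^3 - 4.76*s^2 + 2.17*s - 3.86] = 3.9*s^2 - 9.52*s + 2.17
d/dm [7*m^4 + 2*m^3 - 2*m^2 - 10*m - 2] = 28*m^3 + 6*m^2 - 4*m - 10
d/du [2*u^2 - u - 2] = 4*u - 1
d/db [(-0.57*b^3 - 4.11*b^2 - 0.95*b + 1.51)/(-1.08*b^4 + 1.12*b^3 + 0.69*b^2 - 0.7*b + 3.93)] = (-0.6156*b^6 - 8.8776*b^5 + 1.1319*b^4 + 9.4492*b^3 - 8.2614*b^2 - 34.3884*b - 2.6765)/(1.1664*b^8 - 2.4192*b^7 - 0.236*b^6 + 3.0576*b^5 - 9.5807*b^4 + 7.8372*b^3 + 5.9134*b^2 - 5.502*b + 15.4449)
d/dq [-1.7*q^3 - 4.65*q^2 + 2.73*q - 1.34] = -5.1*q^2 - 9.3*q + 2.73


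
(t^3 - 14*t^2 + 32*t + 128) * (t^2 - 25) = t^5 - 14*t^4 + 7*t^3 + 478*t^2 - 800*t - 3200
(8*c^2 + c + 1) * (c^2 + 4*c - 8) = 8*c^4 + 33*c^3 - 59*c^2 - 4*c - 8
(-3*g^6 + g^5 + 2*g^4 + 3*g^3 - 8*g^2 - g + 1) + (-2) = -3*g^6 + g^5 + 2*g^4 + 3*g^3 - 8*g^2 - g - 1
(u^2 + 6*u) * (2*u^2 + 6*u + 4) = 2*u^4 + 18*u^3 + 40*u^2 + 24*u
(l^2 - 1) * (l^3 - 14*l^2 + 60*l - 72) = l^5 - 14*l^4 + 59*l^3 - 58*l^2 - 60*l + 72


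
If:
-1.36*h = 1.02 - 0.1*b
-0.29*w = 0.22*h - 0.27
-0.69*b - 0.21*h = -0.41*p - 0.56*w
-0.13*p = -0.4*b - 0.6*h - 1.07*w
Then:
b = -9.75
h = -1.47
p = -19.96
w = 2.04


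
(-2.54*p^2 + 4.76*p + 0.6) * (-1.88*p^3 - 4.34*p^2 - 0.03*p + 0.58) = 4.7752*p^5 + 2.0748*p^4 - 21.7102*p^3 - 4.22*p^2 + 2.7428*p + 0.348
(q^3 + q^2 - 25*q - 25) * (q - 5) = q^4 - 4*q^3 - 30*q^2 + 100*q + 125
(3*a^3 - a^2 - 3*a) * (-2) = -6*a^3 + 2*a^2 + 6*a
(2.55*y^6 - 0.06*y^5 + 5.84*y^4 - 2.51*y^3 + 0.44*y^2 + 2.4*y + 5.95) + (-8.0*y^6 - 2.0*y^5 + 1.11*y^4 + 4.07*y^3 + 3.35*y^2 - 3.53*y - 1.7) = -5.45*y^6 - 2.06*y^5 + 6.95*y^4 + 1.56*y^3 + 3.79*y^2 - 1.13*y + 4.25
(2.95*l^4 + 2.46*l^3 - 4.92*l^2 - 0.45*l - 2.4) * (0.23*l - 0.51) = 0.6785*l^5 - 0.9387*l^4 - 2.3862*l^3 + 2.4057*l^2 - 0.3225*l + 1.224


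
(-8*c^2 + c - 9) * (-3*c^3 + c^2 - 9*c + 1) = 24*c^5 - 11*c^4 + 100*c^3 - 26*c^2 + 82*c - 9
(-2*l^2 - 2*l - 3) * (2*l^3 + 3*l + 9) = -4*l^5 - 4*l^4 - 12*l^3 - 24*l^2 - 27*l - 27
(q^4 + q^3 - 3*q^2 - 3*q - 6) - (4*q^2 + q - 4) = q^4 + q^3 - 7*q^2 - 4*q - 2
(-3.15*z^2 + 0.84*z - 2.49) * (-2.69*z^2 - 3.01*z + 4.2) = 8.4735*z^4 + 7.2219*z^3 - 9.0603*z^2 + 11.0229*z - 10.458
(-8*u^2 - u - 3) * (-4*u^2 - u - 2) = 32*u^4 + 12*u^3 + 29*u^2 + 5*u + 6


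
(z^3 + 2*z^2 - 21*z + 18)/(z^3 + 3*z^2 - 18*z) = (z - 1)/z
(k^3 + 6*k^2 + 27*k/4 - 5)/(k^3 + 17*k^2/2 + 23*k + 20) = (k - 1/2)/(k + 2)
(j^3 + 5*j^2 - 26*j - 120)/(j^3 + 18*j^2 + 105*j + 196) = (j^2 + j - 30)/(j^2 + 14*j + 49)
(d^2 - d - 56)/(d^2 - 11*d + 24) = (d + 7)/(d - 3)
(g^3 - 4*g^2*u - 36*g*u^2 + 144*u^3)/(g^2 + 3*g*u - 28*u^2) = (g^2 - 36*u^2)/(g + 7*u)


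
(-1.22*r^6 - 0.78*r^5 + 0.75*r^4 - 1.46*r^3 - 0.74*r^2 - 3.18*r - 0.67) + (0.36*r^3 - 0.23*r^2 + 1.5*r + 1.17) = -1.22*r^6 - 0.78*r^5 + 0.75*r^4 - 1.1*r^3 - 0.97*r^2 - 1.68*r + 0.5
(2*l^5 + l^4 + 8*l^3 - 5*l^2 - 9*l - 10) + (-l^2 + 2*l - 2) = 2*l^5 + l^4 + 8*l^3 - 6*l^2 - 7*l - 12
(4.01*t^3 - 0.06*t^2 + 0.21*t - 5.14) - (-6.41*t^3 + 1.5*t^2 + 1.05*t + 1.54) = 10.42*t^3 - 1.56*t^2 - 0.84*t - 6.68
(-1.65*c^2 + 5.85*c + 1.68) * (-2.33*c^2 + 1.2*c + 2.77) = 3.8445*c^4 - 15.6105*c^3 - 1.4649*c^2 + 18.2205*c + 4.6536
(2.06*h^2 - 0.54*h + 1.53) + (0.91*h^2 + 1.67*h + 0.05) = 2.97*h^2 + 1.13*h + 1.58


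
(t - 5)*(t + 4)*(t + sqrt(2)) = t^3 - t^2 + sqrt(2)*t^2 - 20*t - sqrt(2)*t - 20*sqrt(2)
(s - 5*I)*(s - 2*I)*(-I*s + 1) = -I*s^3 - 6*s^2 + 3*I*s - 10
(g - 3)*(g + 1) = g^2 - 2*g - 3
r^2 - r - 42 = (r - 7)*(r + 6)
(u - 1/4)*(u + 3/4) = u^2 + u/2 - 3/16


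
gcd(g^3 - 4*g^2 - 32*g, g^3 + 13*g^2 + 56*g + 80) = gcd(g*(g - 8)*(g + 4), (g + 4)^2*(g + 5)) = g + 4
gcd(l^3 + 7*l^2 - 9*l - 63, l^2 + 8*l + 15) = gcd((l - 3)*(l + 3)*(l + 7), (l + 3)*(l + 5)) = l + 3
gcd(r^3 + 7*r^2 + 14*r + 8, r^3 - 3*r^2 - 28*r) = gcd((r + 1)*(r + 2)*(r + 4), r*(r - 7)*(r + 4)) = r + 4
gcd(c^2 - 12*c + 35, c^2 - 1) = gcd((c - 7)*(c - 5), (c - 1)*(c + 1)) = 1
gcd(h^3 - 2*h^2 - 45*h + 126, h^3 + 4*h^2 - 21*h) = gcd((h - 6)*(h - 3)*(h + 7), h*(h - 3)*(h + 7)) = h^2 + 4*h - 21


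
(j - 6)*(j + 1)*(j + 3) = j^3 - 2*j^2 - 21*j - 18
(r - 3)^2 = r^2 - 6*r + 9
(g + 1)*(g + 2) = g^2 + 3*g + 2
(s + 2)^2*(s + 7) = s^3 + 11*s^2 + 32*s + 28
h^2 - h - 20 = (h - 5)*(h + 4)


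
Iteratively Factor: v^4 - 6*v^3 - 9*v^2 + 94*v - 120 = (v - 3)*(v^3 - 3*v^2 - 18*v + 40) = (v - 5)*(v - 3)*(v^2 + 2*v - 8) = (v - 5)*(v - 3)*(v + 4)*(v - 2)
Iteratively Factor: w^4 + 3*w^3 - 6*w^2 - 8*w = (w + 1)*(w^3 + 2*w^2 - 8*w) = (w - 2)*(w + 1)*(w^2 + 4*w) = w*(w - 2)*(w + 1)*(w + 4)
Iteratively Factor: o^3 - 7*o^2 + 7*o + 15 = (o - 5)*(o^2 - 2*o - 3) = (o - 5)*(o - 3)*(o + 1)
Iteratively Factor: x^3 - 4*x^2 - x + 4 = (x + 1)*(x^2 - 5*x + 4) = (x - 4)*(x + 1)*(x - 1)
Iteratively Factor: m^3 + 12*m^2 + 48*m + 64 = (m + 4)*(m^2 + 8*m + 16) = (m + 4)^2*(m + 4)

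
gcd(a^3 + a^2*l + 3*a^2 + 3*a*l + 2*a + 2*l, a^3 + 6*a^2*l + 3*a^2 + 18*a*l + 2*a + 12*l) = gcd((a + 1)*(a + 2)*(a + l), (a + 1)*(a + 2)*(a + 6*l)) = a^2 + 3*a + 2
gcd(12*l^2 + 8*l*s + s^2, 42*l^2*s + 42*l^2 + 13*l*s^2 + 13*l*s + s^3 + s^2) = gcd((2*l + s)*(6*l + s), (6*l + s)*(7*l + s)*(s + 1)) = 6*l + s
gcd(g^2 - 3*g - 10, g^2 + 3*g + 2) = g + 2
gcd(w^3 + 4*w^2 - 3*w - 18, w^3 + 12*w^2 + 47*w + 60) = w + 3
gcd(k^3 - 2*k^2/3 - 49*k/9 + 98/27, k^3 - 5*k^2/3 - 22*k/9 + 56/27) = k^2 - 3*k + 14/9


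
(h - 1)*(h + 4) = h^2 + 3*h - 4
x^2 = x^2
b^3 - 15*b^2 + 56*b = b*(b - 8)*(b - 7)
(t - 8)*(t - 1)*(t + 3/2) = t^3 - 15*t^2/2 - 11*t/2 + 12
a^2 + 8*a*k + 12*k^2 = (a + 2*k)*(a + 6*k)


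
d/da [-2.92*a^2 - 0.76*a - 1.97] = -5.84*a - 0.76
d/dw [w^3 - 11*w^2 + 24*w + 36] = 3*w^2 - 22*w + 24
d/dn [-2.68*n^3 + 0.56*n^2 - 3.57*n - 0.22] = -8.04*n^2 + 1.12*n - 3.57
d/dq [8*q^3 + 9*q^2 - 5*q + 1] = 24*q^2 + 18*q - 5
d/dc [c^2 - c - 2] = 2*c - 1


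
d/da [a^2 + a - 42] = 2*a + 1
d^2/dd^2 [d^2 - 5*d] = 2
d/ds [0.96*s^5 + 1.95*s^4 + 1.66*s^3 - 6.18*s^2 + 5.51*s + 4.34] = 4.8*s^4 + 7.8*s^3 + 4.98*s^2 - 12.36*s + 5.51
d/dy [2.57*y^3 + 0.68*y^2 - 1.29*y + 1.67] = 7.71*y^2 + 1.36*y - 1.29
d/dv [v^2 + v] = 2*v + 1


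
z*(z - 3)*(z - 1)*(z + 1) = z^4 - 3*z^3 - z^2 + 3*z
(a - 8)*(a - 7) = a^2 - 15*a + 56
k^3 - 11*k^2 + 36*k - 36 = (k - 6)*(k - 3)*(k - 2)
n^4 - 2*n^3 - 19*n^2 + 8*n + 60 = (n - 5)*(n - 2)*(n + 2)*(n + 3)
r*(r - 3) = r^2 - 3*r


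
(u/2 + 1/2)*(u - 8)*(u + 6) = u^3/2 - u^2/2 - 25*u - 24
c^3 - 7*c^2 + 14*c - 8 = (c - 4)*(c - 2)*(c - 1)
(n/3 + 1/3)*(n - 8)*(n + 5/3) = n^3/3 - 16*n^2/9 - 59*n/9 - 40/9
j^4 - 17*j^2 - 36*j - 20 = (j - 5)*(j + 1)*(j + 2)^2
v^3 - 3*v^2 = v^2*(v - 3)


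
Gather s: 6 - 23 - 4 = -21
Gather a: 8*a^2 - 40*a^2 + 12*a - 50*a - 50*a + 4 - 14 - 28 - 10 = -32*a^2 - 88*a - 48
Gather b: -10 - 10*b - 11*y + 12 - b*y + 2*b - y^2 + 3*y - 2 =b*(-y - 8) - y^2 - 8*y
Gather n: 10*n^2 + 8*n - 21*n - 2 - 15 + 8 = 10*n^2 - 13*n - 9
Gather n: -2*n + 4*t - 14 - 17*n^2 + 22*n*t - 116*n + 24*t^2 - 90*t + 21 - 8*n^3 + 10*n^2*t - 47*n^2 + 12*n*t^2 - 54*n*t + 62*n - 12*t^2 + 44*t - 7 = -8*n^3 + n^2*(10*t - 64) + n*(12*t^2 - 32*t - 56) + 12*t^2 - 42*t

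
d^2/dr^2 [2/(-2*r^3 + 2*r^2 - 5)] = 8*(-2*r^2*(3*r - 2)^2 + (3*r - 1)*(2*r^3 - 2*r^2 + 5))/(2*r^3 - 2*r^2 + 5)^3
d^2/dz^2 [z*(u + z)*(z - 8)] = 2*u + 6*z - 16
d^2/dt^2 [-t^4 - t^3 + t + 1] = 6*t*(-2*t - 1)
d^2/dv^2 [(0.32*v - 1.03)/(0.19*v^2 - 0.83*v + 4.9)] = ((0.9226 - 0.3648*v)*(0.19*v^2 - 0.83*v + 4.9) + (0.32*v - 1.03)*(0.38*v - 0.83)*(0.76*v - 1.66))/(0.19*v^2 - 0.83*v + 4.9)^3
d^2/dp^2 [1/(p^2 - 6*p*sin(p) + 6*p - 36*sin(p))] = 2*((p^2 - 6*p*sin(p) + 6*p - 36*sin(p))*(-3*p*sin(p) - 18*sin(p) + 6*cos(p) - 1) + 4*(3*p*cos(p) - p + 3*sin(p) + 18*cos(p) - 3)^2)/((p + 6)^3*(p - 6*sin(p))^3)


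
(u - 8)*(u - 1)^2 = u^3 - 10*u^2 + 17*u - 8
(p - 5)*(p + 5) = p^2 - 25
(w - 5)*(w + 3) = w^2 - 2*w - 15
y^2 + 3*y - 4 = (y - 1)*(y + 4)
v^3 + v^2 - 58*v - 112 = (v - 8)*(v + 2)*(v + 7)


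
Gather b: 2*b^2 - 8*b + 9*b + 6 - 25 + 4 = 2*b^2 + b - 15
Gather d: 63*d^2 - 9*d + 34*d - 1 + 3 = 63*d^2 + 25*d + 2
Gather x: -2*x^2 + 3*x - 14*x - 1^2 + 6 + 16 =-2*x^2 - 11*x + 21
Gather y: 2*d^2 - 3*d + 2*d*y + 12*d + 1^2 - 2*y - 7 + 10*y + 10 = 2*d^2 + 9*d + y*(2*d + 8) + 4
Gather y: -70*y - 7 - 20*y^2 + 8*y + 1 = -20*y^2 - 62*y - 6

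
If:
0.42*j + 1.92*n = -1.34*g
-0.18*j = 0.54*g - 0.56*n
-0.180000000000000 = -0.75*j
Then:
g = -0.08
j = 0.24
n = 0.00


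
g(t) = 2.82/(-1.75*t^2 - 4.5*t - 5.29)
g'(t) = 2.82*(3.5*t + 4.5)/(-1.75*t^2 - 4.5*t - 5.29)^2 = (9.87*t + 12.69)/(1.75*t^2 + 4.5*t + 5.29)^2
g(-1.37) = -1.17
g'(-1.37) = -0.14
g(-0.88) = -1.05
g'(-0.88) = 0.56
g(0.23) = -0.44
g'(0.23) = 0.36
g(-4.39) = -0.15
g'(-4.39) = -0.08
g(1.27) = -0.20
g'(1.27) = 0.13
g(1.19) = -0.21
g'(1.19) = 0.14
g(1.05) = -0.24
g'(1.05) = 0.16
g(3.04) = -0.08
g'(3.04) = 0.03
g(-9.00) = -0.03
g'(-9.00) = -0.01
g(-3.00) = -0.37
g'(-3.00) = -0.30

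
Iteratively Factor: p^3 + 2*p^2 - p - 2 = (p - 1)*(p^2 + 3*p + 2) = (p - 1)*(p + 2)*(p + 1)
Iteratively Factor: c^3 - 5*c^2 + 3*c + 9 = (c - 3)*(c^2 - 2*c - 3) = (c - 3)^2*(c + 1)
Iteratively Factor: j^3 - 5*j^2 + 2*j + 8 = (j - 2)*(j^2 - 3*j - 4) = (j - 2)*(j + 1)*(j - 4)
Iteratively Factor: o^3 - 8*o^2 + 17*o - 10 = (o - 1)*(o^2 - 7*o + 10) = (o - 5)*(o - 1)*(o - 2)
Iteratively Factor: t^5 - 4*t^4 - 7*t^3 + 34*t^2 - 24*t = (t - 1)*(t^4 - 3*t^3 - 10*t^2 + 24*t) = (t - 1)*(t + 3)*(t^3 - 6*t^2 + 8*t) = (t - 4)*(t - 1)*(t + 3)*(t^2 - 2*t) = (t - 4)*(t - 2)*(t - 1)*(t + 3)*(t)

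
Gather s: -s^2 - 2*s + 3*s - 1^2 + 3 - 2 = -s^2 + s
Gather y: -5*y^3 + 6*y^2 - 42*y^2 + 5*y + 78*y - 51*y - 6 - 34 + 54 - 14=-5*y^3 - 36*y^2 + 32*y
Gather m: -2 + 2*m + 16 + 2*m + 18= 4*m + 32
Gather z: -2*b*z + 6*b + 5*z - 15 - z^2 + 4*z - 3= 6*b - z^2 + z*(9 - 2*b) - 18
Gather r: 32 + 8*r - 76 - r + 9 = 7*r - 35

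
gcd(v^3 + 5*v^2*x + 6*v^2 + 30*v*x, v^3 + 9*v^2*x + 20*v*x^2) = v^2 + 5*v*x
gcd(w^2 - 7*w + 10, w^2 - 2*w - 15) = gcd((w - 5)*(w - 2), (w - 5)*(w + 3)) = w - 5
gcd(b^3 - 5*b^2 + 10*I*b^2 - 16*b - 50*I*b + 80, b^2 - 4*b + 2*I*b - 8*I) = b + 2*I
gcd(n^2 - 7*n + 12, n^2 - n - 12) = n - 4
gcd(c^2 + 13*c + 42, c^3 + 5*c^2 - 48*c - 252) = c + 6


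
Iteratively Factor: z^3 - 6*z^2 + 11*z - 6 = (z - 1)*(z^2 - 5*z + 6) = (z - 3)*(z - 1)*(z - 2)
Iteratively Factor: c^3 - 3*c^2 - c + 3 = (c - 3)*(c^2 - 1) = (c - 3)*(c - 1)*(c + 1)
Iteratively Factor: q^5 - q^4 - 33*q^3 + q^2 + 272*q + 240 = (q + 4)*(q^4 - 5*q^3 - 13*q^2 + 53*q + 60) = (q - 4)*(q + 4)*(q^3 - q^2 - 17*q - 15) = (q - 4)*(q + 1)*(q + 4)*(q^2 - 2*q - 15) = (q - 5)*(q - 4)*(q + 1)*(q + 4)*(q + 3)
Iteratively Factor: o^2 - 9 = (o - 3)*(o + 3)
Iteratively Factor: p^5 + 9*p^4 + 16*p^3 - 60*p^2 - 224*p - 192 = (p + 4)*(p^4 + 5*p^3 - 4*p^2 - 44*p - 48) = (p - 3)*(p + 4)*(p^3 + 8*p^2 + 20*p + 16) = (p - 3)*(p + 2)*(p + 4)*(p^2 + 6*p + 8) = (p - 3)*(p + 2)^2*(p + 4)*(p + 4)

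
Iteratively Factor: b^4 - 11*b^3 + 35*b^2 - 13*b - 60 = (b - 3)*(b^3 - 8*b^2 + 11*b + 20) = (b - 5)*(b - 3)*(b^2 - 3*b - 4) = (b - 5)*(b - 3)*(b + 1)*(b - 4)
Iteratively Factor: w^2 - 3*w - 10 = (w + 2)*(w - 5)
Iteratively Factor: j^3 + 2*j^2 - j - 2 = (j - 1)*(j^2 + 3*j + 2) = (j - 1)*(j + 2)*(j + 1)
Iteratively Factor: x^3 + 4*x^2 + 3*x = (x + 3)*(x^2 + x) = (x + 1)*(x + 3)*(x)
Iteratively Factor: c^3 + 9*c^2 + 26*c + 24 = (c + 3)*(c^2 + 6*c + 8) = (c + 3)*(c + 4)*(c + 2)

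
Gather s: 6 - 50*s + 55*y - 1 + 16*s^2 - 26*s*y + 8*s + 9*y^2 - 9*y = 16*s^2 + s*(-26*y - 42) + 9*y^2 + 46*y + 5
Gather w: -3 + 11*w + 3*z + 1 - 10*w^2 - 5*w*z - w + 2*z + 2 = -10*w^2 + w*(10 - 5*z) + 5*z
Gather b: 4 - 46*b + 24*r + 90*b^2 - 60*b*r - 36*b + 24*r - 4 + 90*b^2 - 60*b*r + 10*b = 180*b^2 + b*(-120*r - 72) + 48*r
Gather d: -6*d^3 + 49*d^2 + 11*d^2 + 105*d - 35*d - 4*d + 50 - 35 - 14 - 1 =-6*d^3 + 60*d^2 + 66*d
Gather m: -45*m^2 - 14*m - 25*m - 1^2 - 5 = -45*m^2 - 39*m - 6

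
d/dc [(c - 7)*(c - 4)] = 2*c - 11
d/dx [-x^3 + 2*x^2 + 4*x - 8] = -3*x^2 + 4*x + 4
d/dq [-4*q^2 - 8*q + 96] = -8*q - 8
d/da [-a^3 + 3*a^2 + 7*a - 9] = -3*a^2 + 6*a + 7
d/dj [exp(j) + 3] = exp(j)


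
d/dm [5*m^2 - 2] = 10*m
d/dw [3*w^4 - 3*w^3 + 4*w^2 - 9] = w*(12*w^2 - 9*w + 8)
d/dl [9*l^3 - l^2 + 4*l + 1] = 27*l^2 - 2*l + 4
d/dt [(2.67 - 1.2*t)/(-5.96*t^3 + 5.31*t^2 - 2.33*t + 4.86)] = (-14.304*t^3 + 54.1116*t^2 - 28.3554*t + 0.3891)/(35.5216*t^6 - 63.2952*t^5 + 55.9697*t^4 - 82.6758*t^3 + 57.0421*t^2 - 22.6476*t + 23.6196)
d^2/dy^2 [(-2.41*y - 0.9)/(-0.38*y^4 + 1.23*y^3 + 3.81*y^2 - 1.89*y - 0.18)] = (4.176048*y^7 - 15.423744*y^6 - 11.678454*y^5 + 50.263686*y^4 + 147.944016*y^3 + 71.497728*y^2 - 27.772632*y + 6.024456)/(0.054872*y^12 - 0.532836*y^11 + 0.074214*y^10 + 9.642645*y^9 - 5.966433*y^8 - 61.90911*y^7 + 1.161837*y^6 + 74.962098*y^5 - 35.464149*y^4 - 1.145259*y^3 + 1.558602*y^2 + 0.183708*y + 0.005832)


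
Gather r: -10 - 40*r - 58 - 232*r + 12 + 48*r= -224*r - 56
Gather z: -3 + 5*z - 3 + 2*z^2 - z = 2*z^2 + 4*z - 6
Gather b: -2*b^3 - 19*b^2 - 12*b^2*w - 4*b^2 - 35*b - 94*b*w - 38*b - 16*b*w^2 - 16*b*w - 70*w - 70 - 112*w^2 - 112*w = -2*b^3 + b^2*(-12*w - 23) + b*(-16*w^2 - 110*w - 73) - 112*w^2 - 182*w - 70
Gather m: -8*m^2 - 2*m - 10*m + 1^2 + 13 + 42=-8*m^2 - 12*m + 56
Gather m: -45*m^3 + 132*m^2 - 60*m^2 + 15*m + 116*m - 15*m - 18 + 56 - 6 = -45*m^3 + 72*m^2 + 116*m + 32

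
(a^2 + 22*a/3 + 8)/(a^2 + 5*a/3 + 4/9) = 3*(a + 6)/(3*a + 1)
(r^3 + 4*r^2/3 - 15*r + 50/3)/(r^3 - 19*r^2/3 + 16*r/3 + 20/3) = (3*r^2 + 10*r - 25)/(3*r^2 - 13*r - 10)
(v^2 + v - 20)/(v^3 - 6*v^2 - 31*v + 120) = (v - 4)/(v^2 - 11*v + 24)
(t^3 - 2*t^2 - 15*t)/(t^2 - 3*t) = (t^2 - 2*t - 15)/(t - 3)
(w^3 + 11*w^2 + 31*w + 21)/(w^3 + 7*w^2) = 1 + 4/w + 3/w^2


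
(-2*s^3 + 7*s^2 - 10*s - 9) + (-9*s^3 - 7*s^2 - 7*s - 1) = -11*s^3 - 17*s - 10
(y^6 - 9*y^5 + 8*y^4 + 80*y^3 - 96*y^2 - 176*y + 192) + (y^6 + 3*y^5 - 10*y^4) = 2*y^6 - 6*y^5 - 2*y^4 + 80*y^3 - 96*y^2 - 176*y + 192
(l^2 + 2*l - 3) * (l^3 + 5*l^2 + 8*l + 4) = l^5 + 7*l^4 + 15*l^3 + 5*l^2 - 16*l - 12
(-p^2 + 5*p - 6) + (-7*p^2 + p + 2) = -8*p^2 + 6*p - 4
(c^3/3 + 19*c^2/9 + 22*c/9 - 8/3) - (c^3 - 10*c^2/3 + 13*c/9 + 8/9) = -2*c^3/3 + 49*c^2/9 + c - 32/9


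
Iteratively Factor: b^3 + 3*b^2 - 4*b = (b + 4)*(b^2 - b) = (b - 1)*(b + 4)*(b)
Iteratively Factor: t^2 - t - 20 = (t + 4)*(t - 5)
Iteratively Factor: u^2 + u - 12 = (u - 3)*(u + 4)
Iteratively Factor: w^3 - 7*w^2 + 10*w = (w)*(w^2 - 7*w + 10) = w*(w - 2)*(w - 5)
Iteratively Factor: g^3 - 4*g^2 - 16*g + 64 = (g - 4)*(g^2 - 16) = (g - 4)^2*(g + 4)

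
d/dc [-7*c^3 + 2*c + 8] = 2 - 21*c^2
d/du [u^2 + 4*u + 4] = 2*u + 4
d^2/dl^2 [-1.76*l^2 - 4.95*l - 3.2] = -3.52000000000000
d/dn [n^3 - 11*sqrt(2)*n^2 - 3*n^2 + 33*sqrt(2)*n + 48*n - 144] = 3*n^2 - 22*sqrt(2)*n - 6*n + 33*sqrt(2) + 48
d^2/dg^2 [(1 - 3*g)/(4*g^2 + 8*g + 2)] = 2*(-8*(g + 1)^2*(3*g - 1) + (9*g + 5)*(2*g^2 + 4*g + 1))/(2*g^2 + 4*g + 1)^3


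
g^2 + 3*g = g*(g + 3)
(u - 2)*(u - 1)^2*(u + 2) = u^4 - 2*u^3 - 3*u^2 + 8*u - 4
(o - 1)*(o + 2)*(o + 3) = o^3 + 4*o^2 + o - 6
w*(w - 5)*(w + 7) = w^3 + 2*w^2 - 35*w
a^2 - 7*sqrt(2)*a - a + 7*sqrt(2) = (a - 1)*(a - 7*sqrt(2))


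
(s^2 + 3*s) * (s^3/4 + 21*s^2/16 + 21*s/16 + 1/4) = s^5/4 + 33*s^4/16 + 21*s^3/4 + 67*s^2/16 + 3*s/4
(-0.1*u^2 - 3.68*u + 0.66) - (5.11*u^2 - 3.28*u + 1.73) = -5.21*u^2 - 0.4*u - 1.07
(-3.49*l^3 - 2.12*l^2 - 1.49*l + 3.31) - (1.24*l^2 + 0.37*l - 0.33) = -3.49*l^3 - 3.36*l^2 - 1.86*l + 3.64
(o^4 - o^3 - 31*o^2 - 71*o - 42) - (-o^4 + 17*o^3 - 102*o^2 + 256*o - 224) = 2*o^4 - 18*o^3 + 71*o^2 - 327*o + 182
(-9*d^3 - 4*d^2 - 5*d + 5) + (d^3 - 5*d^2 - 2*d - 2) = -8*d^3 - 9*d^2 - 7*d + 3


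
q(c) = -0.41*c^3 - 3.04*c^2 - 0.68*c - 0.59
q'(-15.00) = -186.23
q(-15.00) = 709.36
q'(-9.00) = -45.59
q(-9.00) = 58.18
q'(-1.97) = 6.52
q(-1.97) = -7.91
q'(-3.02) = 6.46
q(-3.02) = -14.97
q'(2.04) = -18.20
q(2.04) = -18.11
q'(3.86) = -42.48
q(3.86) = -72.09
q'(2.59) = -24.68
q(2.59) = -29.87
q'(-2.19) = 6.74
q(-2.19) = -9.37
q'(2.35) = -21.76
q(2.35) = -24.30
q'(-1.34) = 5.26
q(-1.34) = -4.15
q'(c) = -1.23*c^2 - 6.08*c - 0.68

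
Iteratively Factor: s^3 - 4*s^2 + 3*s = (s)*(s^2 - 4*s + 3) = s*(s - 1)*(s - 3)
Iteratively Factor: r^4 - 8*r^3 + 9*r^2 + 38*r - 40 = (r - 4)*(r^3 - 4*r^2 - 7*r + 10) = (r - 5)*(r - 4)*(r^2 + r - 2) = (r - 5)*(r - 4)*(r - 1)*(r + 2)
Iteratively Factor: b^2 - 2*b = (b)*(b - 2)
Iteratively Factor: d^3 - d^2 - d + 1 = (d - 1)*(d^2 - 1) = (d - 1)*(d + 1)*(d - 1)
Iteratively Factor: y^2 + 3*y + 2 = (y + 2)*(y + 1)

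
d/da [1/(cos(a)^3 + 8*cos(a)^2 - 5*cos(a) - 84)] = (3*cos(a)^2 + 16*cos(a) - 5)*sin(a)/(cos(a)^3 + 8*cos(a)^2 - 5*cos(a) - 84)^2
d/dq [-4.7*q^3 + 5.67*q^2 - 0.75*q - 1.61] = -14.1*q^2 + 11.34*q - 0.75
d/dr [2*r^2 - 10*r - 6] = 4*r - 10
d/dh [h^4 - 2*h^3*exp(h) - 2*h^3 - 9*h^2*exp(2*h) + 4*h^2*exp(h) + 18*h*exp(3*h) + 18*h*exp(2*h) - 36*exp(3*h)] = -2*h^3*exp(h) + 4*h^3 - 18*h^2*exp(2*h) - 2*h^2*exp(h) - 6*h^2 + 54*h*exp(3*h) + 18*h*exp(2*h) + 8*h*exp(h) - 90*exp(3*h) + 18*exp(2*h)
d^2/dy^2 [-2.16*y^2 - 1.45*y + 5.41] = -4.32000000000000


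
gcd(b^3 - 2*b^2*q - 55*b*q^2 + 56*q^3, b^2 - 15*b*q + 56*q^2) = -b + 8*q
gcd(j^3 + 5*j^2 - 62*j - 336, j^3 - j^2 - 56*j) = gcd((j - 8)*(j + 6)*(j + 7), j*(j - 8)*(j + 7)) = j^2 - j - 56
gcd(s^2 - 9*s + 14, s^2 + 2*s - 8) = s - 2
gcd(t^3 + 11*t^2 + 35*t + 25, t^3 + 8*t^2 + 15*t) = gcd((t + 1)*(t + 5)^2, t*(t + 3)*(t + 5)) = t + 5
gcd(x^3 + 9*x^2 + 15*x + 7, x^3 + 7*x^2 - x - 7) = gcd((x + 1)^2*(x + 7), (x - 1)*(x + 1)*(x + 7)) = x^2 + 8*x + 7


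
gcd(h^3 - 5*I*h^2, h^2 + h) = h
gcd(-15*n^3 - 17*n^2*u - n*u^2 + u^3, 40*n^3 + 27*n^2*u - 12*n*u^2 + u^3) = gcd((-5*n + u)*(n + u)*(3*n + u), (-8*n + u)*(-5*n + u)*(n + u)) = -5*n^2 - 4*n*u + u^2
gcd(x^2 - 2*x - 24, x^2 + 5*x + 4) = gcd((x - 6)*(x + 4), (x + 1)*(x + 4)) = x + 4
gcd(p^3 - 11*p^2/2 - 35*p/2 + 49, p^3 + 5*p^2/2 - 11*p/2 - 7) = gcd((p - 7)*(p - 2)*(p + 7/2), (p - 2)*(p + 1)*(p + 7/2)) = p^2 + 3*p/2 - 7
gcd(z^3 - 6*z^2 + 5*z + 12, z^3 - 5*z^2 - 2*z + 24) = z^2 - 7*z + 12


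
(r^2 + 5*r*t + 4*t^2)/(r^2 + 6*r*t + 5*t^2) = (r + 4*t)/(r + 5*t)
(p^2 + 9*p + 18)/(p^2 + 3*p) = (p + 6)/p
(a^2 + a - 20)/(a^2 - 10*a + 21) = (a^2 + a - 20)/(a^2 - 10*a + 21)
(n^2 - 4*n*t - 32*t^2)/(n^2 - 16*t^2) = (-n + 8*t)/(-n + 4*t)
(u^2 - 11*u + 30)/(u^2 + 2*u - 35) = (u - 6)/(u + 7)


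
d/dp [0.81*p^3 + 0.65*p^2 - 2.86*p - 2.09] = 2.43*p^2 + 1.3*p - 2.86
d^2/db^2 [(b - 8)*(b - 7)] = 2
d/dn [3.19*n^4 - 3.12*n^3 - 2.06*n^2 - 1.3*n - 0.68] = 12.76*n^3 - 9.36*n^2 - 4.12*n - 1.3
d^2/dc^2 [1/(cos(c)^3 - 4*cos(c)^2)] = (-9*tan(c)^4 - 70/cos(c)^2 - 31/cos(c)^3 + 11*cos(3*c)/cos(c)^4 + 105/cos(c)^4)/(cos(c) - 4)^3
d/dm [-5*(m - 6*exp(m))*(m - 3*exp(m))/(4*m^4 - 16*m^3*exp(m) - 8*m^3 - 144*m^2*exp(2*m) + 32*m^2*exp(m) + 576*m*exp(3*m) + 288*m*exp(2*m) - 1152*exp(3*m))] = 5*(5*m^3*exp(m) + 2*m^3 - 48*m^2*exp(2*m) - 17*m^2*exp(m) - 2*m^2 + 72*m*exp(3*m) + 84*m*exp(2*m) + 12*m*exp(m) - 72*exp(3*m) - 36*exp(2*m))/(4*(m^6 + 4*m^5*exp(m) - 4*m^5 - 44*m^4*exp(2*m) - 16*m^4*exp(m) + 4*m^4 - 96*m^3*exp(3*m) + 176*m^3*exp(2*m) + 16*m^3*exp(m) + 576*m^2*exp(4*m) + 384*m^2*exp(3*m) - 176*m^2*exp(2*m) - 2304*m*exp(4*m) - 384*m*exp(3*m) + 2304*exp(4*m)))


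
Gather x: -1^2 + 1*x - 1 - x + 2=0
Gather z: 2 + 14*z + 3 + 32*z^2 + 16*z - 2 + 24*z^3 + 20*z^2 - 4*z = 24*z^3 + 52*z^2 + 26*z + 3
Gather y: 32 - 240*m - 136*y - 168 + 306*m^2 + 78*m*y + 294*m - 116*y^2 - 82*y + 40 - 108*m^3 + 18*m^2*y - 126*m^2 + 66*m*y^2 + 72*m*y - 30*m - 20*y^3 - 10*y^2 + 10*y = -108*m^3 + 180*m^2 + 24*m - 20*y^3 + y^2*(66*m - 126) + y*(18*m^2 + 150*m - 208) - 96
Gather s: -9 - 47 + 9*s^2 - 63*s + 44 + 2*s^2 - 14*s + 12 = 11*s^2 - 77*s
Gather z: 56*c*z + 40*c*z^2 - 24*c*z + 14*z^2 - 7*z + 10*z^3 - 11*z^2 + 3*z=10*z^3 + z^2*(40*c + 3) + z*(32*c - 4)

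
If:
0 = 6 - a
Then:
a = 6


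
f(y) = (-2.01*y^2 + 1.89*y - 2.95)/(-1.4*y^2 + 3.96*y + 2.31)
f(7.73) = 2.14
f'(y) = (1.89 - 4.02*y)/(-1.4*y^2 + 3.96*y + 2.31) + (2.8*y - 3.96)*(-2.01*y^2 + 1.89*y - 2.95)/(-1.4*y^2 + 3.96*y + 2.31)^2 = (-5.3136*y^2 - 17.5462*y + 16.0479)/(1.96*y^4 - 11.088*y^3 + 9.2136*y^2 + 18.2952*y + 5.3361)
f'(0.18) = 1.43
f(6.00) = 2.63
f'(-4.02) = 0.00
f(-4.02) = 1.19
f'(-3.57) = 0.01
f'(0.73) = 0.02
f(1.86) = -1.32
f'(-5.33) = -0.01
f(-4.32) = 1.19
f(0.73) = -0.59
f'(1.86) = -1.50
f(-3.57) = 1.19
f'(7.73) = -0.17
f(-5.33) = 1.20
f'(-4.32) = -0.00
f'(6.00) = -0.47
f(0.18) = -0.90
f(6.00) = 2.63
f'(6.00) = -0.47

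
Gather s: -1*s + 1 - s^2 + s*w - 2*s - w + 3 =-s^2 + s*(w - 3) - w + 4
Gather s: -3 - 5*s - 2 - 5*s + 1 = -10*s - 4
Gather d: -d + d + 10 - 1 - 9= 0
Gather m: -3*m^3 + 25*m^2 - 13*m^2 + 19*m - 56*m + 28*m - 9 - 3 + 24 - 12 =-3*m^3 + 12*m^2 - 9*m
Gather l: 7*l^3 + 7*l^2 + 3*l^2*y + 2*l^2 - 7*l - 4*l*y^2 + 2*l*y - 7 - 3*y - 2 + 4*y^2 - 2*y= 7*l^3 + l^2*(3*y + 9) + l*(-4*y^2 + 2*y - 7) + 4*y^2 - 5*y - 9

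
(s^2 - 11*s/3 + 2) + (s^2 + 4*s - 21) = 2*s^2 + s/3 - 19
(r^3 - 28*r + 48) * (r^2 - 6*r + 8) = r^5 - 6*r^4 - 20*r^3 + 216*r^2 - 512*r + 384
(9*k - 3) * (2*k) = 18*k^2 - 6*k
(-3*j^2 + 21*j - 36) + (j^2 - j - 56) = -2*j^2 + 20*j - 92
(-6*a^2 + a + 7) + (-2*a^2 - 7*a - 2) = -8*a^2 - 6*a + 5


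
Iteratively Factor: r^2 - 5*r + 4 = (r - 1)*(r - 4)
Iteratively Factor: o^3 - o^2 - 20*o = (o - 5)*(o^2 + 4*o) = o*(o - 5)*(o + 4)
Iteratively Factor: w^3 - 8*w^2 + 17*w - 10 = (w - 2)*(w^2 - 6*w + 5) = (w - 2)*(w - 1)*(w - 5)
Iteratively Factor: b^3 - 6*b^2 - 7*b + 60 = (b - 5)*(b^2 - b - 12) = (b - 5)*(b + 3)*(b - 4)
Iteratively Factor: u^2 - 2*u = (u - 2)*(u)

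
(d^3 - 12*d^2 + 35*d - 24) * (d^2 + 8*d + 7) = d^5 - 4*d^4 - 54*d^3 + 172*d^2 + 53*d - 168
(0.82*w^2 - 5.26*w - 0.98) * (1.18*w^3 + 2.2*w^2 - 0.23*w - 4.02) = 0.9676*w^5 - 4.4028*w^4 - 12.917*w^3 - 4.2426*w^2 + 21.3706*w + 3.9396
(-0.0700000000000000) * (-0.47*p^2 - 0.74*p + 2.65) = 0.0329*p^2 + 0.0518*p - 0.1855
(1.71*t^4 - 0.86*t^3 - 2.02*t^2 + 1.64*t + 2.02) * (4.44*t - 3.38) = 7.5924*t^5 - 9.5982*t^4 - 6.062*t^3 + 14.1092*t^2 + 3.4256*t - 6.8276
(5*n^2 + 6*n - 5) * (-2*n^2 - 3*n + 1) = -10*n^4 - 27*n^3 - 3*n^2 + 21*n - 5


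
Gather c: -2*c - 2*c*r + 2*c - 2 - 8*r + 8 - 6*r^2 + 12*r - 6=-2*c*r - 6*r^2 + 4*r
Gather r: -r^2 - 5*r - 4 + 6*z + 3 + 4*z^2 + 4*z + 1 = -r^2 - 5*r + 4*z^2 + 10*z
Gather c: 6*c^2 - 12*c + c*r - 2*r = 6*c^2 + c*(r - 12) - 2*r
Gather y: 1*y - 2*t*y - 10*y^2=-10*y^2 + y*(1 - 2*t)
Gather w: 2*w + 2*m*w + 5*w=w*(2*m + 7)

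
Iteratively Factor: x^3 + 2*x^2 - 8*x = (x)*(x^2 + 2*x - 8) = x*(x - 2)*(x + 4)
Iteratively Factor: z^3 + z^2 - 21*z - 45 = (z - 5)*(z^2 + 6*z + 9) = (z - 5)*(z + 3)*(z + 3)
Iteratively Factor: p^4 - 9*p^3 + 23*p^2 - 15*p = (p - 5)*(p^3 - 4*p^2 + 3*p) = p*(p - 5)*(p^2 - 4*p + 3) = p*(p - 5)*(p - 1)*(p - 3)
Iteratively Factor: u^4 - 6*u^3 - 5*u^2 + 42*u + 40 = (u + 2)*(u^3 - 8*u^2 + 11*u + 20) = (u - 5)*(u + 2)*(u^2 - 3*u - 4) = (u - 5)*(u + 1)*(u + 2)*(u - 4)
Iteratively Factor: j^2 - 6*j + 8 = (j - 4)*(j - 2)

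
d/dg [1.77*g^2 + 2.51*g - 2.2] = 3.54*g + 2.51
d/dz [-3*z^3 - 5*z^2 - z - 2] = -9*z^2 - 10*z - 1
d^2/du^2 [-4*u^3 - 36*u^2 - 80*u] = -24*u - 72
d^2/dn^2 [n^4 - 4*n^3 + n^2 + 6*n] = 12*n^2 - 24*n + 2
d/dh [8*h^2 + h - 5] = 16*h + 1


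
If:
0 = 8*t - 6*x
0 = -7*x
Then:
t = 0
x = 0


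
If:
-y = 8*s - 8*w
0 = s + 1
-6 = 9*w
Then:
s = -1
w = -2/3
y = 8/3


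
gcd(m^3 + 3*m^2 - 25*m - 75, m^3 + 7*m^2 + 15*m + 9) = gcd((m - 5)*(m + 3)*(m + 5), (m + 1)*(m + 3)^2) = m + 3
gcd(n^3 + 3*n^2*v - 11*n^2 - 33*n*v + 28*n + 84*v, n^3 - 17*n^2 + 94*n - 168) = n^2 - 11*n + 28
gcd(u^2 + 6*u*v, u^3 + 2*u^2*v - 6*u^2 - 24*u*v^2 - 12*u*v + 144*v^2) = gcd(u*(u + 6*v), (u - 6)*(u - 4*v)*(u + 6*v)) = u + 6*v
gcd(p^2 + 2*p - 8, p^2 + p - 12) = p + 4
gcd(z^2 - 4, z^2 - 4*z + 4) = z - 2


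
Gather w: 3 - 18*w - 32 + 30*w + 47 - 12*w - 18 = 0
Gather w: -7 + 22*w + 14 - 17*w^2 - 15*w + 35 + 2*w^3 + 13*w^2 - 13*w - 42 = 2*w^3 - 4*w^2 - 6*w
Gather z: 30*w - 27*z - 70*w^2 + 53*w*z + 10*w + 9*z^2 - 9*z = -70*w^2 + 40*w + 9*z^2 + z*(53*w - 36)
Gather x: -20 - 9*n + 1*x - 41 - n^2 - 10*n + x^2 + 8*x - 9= -n^2 - 19*n + x^2 + 9*x - 70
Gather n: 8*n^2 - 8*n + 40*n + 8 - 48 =8*n^2 + 32*n - 40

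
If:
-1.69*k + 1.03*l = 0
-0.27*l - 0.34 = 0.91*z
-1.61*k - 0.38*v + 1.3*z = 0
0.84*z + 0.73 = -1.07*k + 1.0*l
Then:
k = 0.42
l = 0.70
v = -3.79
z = -0.58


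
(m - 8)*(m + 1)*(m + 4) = m^3 - 3*m^2 - 36*m - 32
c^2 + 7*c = c*(c + 7)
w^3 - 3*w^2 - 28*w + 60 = (w - 6)*(w - 2)*(w + 5)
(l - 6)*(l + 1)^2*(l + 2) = l^4 - 2*l^3 - 19*l^2 - 28*l - 12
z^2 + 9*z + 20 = (z + 4)*(z + 5)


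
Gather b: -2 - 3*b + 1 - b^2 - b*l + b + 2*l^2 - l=-b^2 + b*(-l - 2) + 2*l^2 - l - 1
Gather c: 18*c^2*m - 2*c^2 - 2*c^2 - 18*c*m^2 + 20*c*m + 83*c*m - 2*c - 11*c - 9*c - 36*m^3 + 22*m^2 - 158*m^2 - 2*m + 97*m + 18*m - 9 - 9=c^2*(18*m - 4) + c*(-18*m^2 + 103*m - 22) - 36*m^3 - 136*m^2 + 113*m - 18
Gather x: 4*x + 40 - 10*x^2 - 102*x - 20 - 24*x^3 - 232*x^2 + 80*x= -24*x^3 - 242*x^2 - 18*x + 20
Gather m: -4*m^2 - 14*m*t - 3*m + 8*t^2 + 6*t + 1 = -4*m^2 + m*(-14*t - 3) + 8*t^2 + 6*t + 1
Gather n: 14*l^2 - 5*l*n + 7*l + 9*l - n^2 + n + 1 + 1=14*l^2 + 16*l - n^2 + n*(1 - 5*l) + 2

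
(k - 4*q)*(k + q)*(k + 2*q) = k^3 - k^2*q - 10*k*q^2 - 8*q^3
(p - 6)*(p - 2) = p^2 - 8*p + 12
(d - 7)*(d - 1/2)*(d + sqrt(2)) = d^3 - 15*d^2/2 + sqrt(2)*d^2 - 15*sqrt(2)*d/2 + 7*d/2 + 7*sqrt(2)/2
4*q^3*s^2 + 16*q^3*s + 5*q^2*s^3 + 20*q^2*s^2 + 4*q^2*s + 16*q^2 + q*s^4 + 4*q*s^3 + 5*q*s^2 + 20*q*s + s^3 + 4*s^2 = (q + s)*(4*q + s)*(s + 4)*(q*s + 1)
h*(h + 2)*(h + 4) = h^3 + 6*h^2 + 8*h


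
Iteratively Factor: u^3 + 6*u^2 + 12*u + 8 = (u + 2)*(u^2 + 4*u + 4) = (u + 2)^2*(u + 2)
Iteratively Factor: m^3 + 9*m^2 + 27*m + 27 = (m + 3)*(m^2 + 6*m + 9) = (m + 3)^2*(m + 3)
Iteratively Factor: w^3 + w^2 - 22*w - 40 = (w + 4)*(w^2 - 3*w - 10) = (w - 5)*(w + 4)*(w + 2)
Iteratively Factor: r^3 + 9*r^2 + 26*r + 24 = (r + 3)*(r^2 + 6*r + 8) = (r + 3)*(r + 4)*(r + 2)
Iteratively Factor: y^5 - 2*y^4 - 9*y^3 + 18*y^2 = (y - 2)*(y^4 - 9*y^2) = y*(y - 2)*(y^3 - 9*y) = y*(y - 3)*(y - 2)*(y^2 + 3*y) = y*(y - 3)*(y - 2)*(y + 3)*(y)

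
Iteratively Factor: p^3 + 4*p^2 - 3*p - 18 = (p + 3)*(p^2 + p - 6) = (p - 2)*(p + 3)*(p + 3)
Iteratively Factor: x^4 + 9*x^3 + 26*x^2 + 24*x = (x)*(x^3 + 9*x^2 + 26*x + 24) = x*(x + 4)*(x^2 + 5*x + 6) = x*(x + 2)*(x + 4)*(x + 3)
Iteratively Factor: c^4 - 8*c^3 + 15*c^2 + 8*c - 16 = (c - 4)*(c^3 - 4*c^2 - c + 4) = (c - 4)^2*(c^2 - 1) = (c - 4)^2*(c + 1)*(c - 1)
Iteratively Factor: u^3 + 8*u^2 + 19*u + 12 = (u + 1)*(u^2 + 7*u + 12) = (u + 1)*(u + 4)*(u + 3)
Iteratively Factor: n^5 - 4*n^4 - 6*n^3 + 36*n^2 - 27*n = (n)*(n^4 - 4*n^3 - 6*n^2 + 36*n - 27) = n*(n - 3)*(n^3 - n^2 - 9*n + 9) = n*(n - 3)*(n + 3)*(n^2 - 4*n + 3) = n*(n - 3)*(n - 1)*(n + 3)*(n - 3)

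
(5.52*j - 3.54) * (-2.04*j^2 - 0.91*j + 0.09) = -11.2608*j^3 + 2.1984*j^2 + 3.7182*j - 0.3186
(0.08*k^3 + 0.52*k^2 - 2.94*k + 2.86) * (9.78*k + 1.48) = 0.7824*k^4 + 5.204*k^3 - 27.9836*k^2 + 23.6196*k + 4.2328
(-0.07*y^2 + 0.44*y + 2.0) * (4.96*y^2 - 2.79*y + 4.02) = -0.3472*y^4 + 2.3777*y^3 + 8.411*y^2 - 3.8112*y + 8.04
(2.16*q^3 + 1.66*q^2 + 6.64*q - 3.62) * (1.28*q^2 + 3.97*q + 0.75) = 2.7648*q^5 + 10.7*q^4 + 16.7094*q^3 + 22.9722*q^2 - 9.3914*q - 2.715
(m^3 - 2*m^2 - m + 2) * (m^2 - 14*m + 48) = m^5 - 16*m^4 + 75*m^3 - 80*m^2 - 76*m + 96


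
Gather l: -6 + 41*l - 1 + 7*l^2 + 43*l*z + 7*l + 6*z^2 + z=7*l^2 + l*(43*z + 48) + 6*z^2 + z - 7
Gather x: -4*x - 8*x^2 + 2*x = -8*x^2 - 2*x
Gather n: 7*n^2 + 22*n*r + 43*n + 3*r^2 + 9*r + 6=7*n^2 + n*(22*r + 43) + 3*r^2 + 9*r + 6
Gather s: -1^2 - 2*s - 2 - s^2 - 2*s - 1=-s^2 - 4*s - 4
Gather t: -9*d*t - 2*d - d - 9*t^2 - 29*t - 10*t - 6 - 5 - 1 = -3*d - 9*t^2 + t*(-9*d - 39) - 12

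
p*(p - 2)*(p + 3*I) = p^3 - 2*p^2 + 3*I*p^2 - 6*I*p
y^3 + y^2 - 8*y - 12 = (y - 3)*(y + 2)^2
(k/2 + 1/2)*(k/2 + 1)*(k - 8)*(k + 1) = k^4/4 - k^3 - 27*k^2/4 - 19*k/2 - 4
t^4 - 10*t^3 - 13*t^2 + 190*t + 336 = (t - 8)*(t - 7)*(t + 2)*(t + 3)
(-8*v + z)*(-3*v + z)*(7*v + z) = 168*v^3 - 53*v^2*z - 4*v*z^2 + z^3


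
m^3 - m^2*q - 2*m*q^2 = m*(m - 2*q)*(m + q)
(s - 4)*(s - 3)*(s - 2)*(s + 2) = s^4 - 7*s^3 + 8*s^2 + 28*s - 48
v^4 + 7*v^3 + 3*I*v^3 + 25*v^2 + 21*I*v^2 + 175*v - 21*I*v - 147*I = (v + 7)*(v - 3*I)*(v - I)*(v + 7*I)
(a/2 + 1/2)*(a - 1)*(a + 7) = a^3/2 + 7*a^2/2 - a/2 - 7/2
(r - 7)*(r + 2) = r^2 - 5*r - 14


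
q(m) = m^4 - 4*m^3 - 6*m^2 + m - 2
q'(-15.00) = -16019.00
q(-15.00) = 62758.00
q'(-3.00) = -179.00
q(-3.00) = 130.00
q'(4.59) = 79.91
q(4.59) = -66.76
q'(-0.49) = 3.53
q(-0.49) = -3.40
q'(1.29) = -25.86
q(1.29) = -16.51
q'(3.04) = -34.00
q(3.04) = -81.38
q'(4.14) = 29.48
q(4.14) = -90.76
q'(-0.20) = 2.89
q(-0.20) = -2.41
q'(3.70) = -5.07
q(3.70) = -95.64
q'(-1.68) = -31.68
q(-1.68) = 6.32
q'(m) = 4*m^3 - 12*m^2 - 12*m + 1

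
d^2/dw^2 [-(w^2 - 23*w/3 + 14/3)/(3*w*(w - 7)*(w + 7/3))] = 2*(-27*w^3 + 54*w^2 + 126*w + 98)/(3*w^3*(27*w^3 + 189*w^2 + 441*w + 343))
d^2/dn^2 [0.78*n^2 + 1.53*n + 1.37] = 1.56000000000000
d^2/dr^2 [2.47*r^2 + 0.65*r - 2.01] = 4.94000000000000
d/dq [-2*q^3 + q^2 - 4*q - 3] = -6*q^2 + 2*q - 4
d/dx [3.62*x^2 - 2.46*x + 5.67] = 7.24*x - 2.46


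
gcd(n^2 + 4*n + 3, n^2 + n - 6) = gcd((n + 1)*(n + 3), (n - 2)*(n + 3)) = n + 3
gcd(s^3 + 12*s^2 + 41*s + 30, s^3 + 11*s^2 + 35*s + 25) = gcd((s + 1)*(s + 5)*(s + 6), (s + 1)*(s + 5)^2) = s^2 + 6*s + 5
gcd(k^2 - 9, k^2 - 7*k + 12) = k - 3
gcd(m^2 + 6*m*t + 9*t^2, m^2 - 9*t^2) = m + 3*t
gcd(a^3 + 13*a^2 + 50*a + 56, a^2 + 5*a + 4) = a + 4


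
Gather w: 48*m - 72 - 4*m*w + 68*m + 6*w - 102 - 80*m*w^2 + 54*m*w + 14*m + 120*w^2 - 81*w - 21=130*m + w^2*(120 - 80*m) + w*(50*m - 75) - 195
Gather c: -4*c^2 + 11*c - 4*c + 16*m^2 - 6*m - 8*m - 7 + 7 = -4*c^2 + 7*c + 16*m^2 - 14*m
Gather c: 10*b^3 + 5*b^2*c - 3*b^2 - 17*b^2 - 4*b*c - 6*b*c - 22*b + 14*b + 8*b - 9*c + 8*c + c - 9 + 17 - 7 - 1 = 10*b^3 - 20*b^2 + c*(5*b^2 - 10*b)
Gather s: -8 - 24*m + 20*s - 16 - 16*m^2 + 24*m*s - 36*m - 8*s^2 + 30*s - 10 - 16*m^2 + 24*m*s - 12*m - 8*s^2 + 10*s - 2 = -32*m^2 - 72*m - 16*s^2 + s*(48*m + 60) - 36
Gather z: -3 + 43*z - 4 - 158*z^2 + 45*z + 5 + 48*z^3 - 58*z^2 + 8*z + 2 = 48*z^3 - 216*z^2 + 96*z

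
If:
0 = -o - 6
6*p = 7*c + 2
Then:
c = 6*p/7 - 2/7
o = -6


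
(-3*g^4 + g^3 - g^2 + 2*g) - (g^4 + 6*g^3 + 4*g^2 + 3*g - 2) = -4*g^4 - 5*g^3 - 5*g^2 - g + 2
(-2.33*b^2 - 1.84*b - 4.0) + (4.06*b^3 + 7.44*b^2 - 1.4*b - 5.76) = 4.06*b^3 + 5.11*b^2 - 3.24*b - 9.76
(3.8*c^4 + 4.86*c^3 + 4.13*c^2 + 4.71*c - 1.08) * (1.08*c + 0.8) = 4.104*c^5 + 8.2888*c^4 + 8.3484*c^3 + 8.3908*c^2 + 2.6016*c - 0.864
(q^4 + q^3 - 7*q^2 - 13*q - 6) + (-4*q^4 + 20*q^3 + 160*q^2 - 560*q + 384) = -3*q^4 + 21*q^3 + 153*q^2 - 573*q + 378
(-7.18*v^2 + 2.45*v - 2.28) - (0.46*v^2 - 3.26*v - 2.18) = -7.64*v^2 + 5.71*v - 0.0999999999999996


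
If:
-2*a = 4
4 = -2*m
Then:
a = -2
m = -2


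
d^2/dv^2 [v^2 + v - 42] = 2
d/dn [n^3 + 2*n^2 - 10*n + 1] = 3*n^2 + 4*n - 10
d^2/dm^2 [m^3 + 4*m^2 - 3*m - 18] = 6*m + 8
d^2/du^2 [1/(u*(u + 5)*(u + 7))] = 2*(6*u^4 + 96*u^3 + 537*u^2 + 1260*u + 1225)/(u^3*(u^6 + 36*u^5 + 537*u^4 + 4248*u^3 + 18795*u^2 + 44100*u + 42875))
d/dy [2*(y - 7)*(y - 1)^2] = 6*(y - 5)*(y - 1)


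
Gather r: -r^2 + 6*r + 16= -r^2 + 6*r + 16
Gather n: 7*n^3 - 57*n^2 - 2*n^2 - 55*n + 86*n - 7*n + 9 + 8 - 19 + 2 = 7*n^3 - 59*n^2 + 24*n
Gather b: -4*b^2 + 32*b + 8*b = -4*b^2 + 40*b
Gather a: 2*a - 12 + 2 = 2*a - 10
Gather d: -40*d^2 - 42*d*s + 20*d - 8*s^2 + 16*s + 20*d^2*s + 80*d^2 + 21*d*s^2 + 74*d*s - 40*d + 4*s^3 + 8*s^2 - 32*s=d^2*(20*s + 40) + d*(21*s^2 + 32*s - 20) + 4*s^3 - 16*s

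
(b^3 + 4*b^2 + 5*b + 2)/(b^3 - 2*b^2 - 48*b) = (b^3 + 4*b^2 + 5*b + 2)/(b*(b^2 - 2*b - 48))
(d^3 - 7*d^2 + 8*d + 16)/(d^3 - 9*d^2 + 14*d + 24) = (d - 4)/(d - 6)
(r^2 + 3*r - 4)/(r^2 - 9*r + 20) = (r^2 + 3*r - 4)/(r^2 - 9*r + 20)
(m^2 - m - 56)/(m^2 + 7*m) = (m - 8)/m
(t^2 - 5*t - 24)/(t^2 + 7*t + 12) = (t - 8)/(t + 4)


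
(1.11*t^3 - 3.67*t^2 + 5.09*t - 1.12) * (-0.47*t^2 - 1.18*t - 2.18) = -0.5217*t^5 + 0.4151*t^4 - 0.4815*t^3 + 2.5208*t^2 - 9.7746*t + 2.4416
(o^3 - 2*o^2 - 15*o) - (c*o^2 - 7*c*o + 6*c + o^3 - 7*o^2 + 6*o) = -c*o^2 + 7*c*o - 6*c + 5*o^2 - 21*o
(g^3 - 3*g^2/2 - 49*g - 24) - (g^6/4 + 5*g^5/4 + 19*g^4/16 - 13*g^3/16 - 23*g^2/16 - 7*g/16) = -g^6/4 - 5*g^5/4 - 19*g^4/16 + 29*g^3/16 - g^2/16 - 777*g/16 - 24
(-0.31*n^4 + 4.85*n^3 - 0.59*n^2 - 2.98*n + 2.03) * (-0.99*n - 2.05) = 0.3069*n^5 - 4.166*n^4 - 9.3584*n^3 + 4.1597*n^2 + 4.0993*n - 4.1615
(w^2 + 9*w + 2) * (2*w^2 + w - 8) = 2*w^4 + 19*w^3 + 5*w^2 - 70*w - 16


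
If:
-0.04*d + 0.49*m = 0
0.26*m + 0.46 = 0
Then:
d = -21.67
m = -1.77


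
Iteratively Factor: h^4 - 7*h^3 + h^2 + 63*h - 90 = (h - 2)*(h^3 - 5*h^2 - 9*h + 45) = (h - 3)*(h - 2)*(h^2 - 2*h - 15) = (h - 5)*(h - 3)*(h - 2)*(h + 3)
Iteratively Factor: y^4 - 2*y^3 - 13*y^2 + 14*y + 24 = (y - 4)*(y^3 + 2*y^2 - 5*y - 6) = (y - 4)*(y - 2)*(y^2 + 4*y + 3) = (y - 4)*(y - 2)*(y + 1)*(y + 3)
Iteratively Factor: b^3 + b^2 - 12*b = (b + 4)*(b^2 - 3*b) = (b - 3)*(b + 4)*(b)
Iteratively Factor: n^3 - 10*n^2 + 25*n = (n)*(n^2 - 10*n + 25) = n*(n - 5)*(n - 5)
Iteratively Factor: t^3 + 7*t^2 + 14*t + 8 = (t + 2)*(t^2 + 5*t + 4) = (t + 2)*(t + 4)*(t + 1)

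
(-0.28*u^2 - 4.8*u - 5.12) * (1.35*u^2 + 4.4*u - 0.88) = -0.378*u^4 - 7.712*u^3 - 27.7856*u^2 - 18.304*u + 4.5056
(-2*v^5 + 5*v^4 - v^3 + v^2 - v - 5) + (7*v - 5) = -2*v^5 + 5*v^4 - v^3 + v^2 + 6*v - 10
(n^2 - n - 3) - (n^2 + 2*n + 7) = -3*n - 10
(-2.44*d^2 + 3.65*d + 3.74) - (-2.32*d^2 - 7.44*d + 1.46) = -0.12*d^2 + 11.09*d + 2.28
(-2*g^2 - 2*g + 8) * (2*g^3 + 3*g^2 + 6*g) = -4*g^5 - 10*g^4 - 2*g^3 + 12*g^2 + 48*g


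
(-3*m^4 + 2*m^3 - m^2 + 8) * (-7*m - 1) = 21*m^5 - 11*m^4 + 5*m^3 + m^2 - 56*m - 8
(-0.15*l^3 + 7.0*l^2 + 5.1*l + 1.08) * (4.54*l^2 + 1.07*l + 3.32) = -0.681*l^5 + 31.6195*l^4 + 30.146*l^3 + 33.6002*l^2 + 18.0876*l + 3.5856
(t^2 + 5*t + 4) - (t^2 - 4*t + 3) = 9*t + 1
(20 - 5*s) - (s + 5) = 15 - 6*s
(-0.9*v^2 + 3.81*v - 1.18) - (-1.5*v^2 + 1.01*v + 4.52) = 0.6*v^2 + 2.8*v - 5.7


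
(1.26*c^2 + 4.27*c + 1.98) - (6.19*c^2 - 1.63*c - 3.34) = -4.93*c^2 + 5.9*c + 5.32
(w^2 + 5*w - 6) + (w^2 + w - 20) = 2*w^2 + 6*w - 26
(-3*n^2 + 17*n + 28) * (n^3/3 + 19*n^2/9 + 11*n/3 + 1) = -n^5 - 2*n^4/3 + 308*n^3/9 + 1066*n^2/9 + 359*n/3 + 28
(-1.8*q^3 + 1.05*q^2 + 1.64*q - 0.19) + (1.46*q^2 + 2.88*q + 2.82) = -1.8*q^3 + 2.51*q^2 + 4.52*q + 2.63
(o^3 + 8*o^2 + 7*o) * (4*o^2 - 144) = 4*o^5 + 32*o^4 - 116*o^3 - 1152*o^2 - 1008*o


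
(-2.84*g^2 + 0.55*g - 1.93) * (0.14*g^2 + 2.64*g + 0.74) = -0.3976*g^4 - 7.4206*g^3 - 0.9198*g^2 - 4.6882*g - 1.4282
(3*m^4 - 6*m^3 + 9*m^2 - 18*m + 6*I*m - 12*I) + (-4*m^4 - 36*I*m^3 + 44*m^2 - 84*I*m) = -m^4 - 6*m^3 - 36*I*m^3 + 53*m^2 - 18*m - 78*I*m - 12*I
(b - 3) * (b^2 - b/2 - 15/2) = b^3 - 7*b^2/2 - 6*b + 45/2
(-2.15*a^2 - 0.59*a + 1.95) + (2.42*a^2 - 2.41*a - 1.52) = 0.27*a^2 - 3.0*a + 0.43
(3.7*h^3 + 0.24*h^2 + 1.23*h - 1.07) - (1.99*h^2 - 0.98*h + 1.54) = 3.7*h^3 - 1.75*h^2 + 2.21*h - 2.61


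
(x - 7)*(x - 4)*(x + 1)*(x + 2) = x^4 - 8*x^3 - 3*x^2 + 62*x + 56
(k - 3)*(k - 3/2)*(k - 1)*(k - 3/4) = k^4 - 25*k^3/4 + 105*k^2/8 - 45*k/4 + 27/8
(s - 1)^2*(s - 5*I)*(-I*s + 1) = -I*s^4 - 4*s^3 + 2*I*s^3 + 8*s^2 - 6*I*s^2 - 4*s + 10*I*s - 5*I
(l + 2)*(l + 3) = l^2 + 5*l + 6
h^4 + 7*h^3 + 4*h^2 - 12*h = h*(h - 1)*(h + 2)*(h + 6)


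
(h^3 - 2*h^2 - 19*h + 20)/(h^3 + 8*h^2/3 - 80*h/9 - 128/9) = 9*(h^2 - 6*h + 5)/(9*h^2 - 12*h - 32)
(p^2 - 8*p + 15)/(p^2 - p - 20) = (p - 3)/(p + 4)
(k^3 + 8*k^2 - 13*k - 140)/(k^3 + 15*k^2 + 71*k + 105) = (k - 4)/(k + 3)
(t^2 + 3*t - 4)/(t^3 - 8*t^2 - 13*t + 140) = (t - 1)/(t^2 - 12*t + 35)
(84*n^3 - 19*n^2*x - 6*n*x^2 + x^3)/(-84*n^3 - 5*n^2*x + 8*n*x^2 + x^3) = (-7*n + x)/(7*n + x)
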